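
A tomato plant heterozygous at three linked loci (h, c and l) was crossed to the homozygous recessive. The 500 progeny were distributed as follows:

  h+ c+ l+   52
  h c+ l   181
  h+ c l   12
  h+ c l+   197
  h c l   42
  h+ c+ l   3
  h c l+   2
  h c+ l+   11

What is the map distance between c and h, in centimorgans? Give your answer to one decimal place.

The two most frequent reciprocal classes, h+ c l+ and h c+ l, are the parental types, so the F1 was h+ c l+ / h c+ l.
The two rarest classes, h c l+ and h+ c+ l, are the double crossovers. Comparing them with the parentals, only the h allele has switched, so h is the middle locus and the order is l – h – c.
Crossovers in the h–c interval produce the single-crossover classes h+ c+ l+ and h c l (52 + 42 = 94) plus the double crossovers (5).
RF(h–c) = (94 + 5) / 500 = 99/500 = 0.1980 → 19.8 centimorgans.

19.8 centimorgans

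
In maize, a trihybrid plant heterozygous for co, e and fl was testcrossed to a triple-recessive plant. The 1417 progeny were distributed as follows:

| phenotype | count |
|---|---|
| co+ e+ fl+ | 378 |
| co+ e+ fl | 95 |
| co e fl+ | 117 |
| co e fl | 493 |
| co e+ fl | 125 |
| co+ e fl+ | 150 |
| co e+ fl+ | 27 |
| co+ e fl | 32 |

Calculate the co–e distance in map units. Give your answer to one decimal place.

23.6 map units

The two most frequent reciprocal classes, co+ e+ fl+ and co e fl, are the parental types, so the F1 was co+ e+ fl+ / co e fl.
The two rarest classes, co e+ fl+ and co+ e fl, are the double crossovers. Comparing them with the parentals, only the co allele has switched, so co is the middle locus and the order is e – co – fl.
Crossovers in the e–co interval produce the single-crossover classes co+ e fl+ and co e+ fl (150 + 125 = 275) plus the double crossovers (59).
RF(e–co) = (275 + 59) / 1417 = 334/1417 = 0.2357 → 23.6 map units.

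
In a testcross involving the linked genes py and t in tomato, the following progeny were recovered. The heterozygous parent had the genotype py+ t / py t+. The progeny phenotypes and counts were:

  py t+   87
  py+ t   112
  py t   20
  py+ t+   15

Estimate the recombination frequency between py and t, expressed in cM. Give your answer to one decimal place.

15.0 cM

The recombinant classes are py+ t+ and py t: 15 + 20 = 35.
Recombination frequency = 35/234 = 0.1496 ≈ 15.0%, i.e. 15.0 cM.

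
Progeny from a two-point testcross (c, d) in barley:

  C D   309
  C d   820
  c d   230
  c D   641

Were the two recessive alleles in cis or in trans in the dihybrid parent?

The two most frequent classes are C d (820) and c D (641); these are the parental (non-recombinant) types.
So the F1 carried C d on one chromosome and c D on the other — the recessive alleles are on opposite chromosomes (trans / repulsion).

trans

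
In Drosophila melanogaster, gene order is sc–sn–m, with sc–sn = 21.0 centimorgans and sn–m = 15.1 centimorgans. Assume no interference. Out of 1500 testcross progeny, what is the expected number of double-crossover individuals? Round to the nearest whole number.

48

Map distances give recombination frequencies of 0.210 and 0.151 for the two intervals.
With no interference, expected double-crossover frequency = 0.210 × 0.151 = 0.03171.
Expected number = 0.03171 × 1500 = 47.56 ≈ 48.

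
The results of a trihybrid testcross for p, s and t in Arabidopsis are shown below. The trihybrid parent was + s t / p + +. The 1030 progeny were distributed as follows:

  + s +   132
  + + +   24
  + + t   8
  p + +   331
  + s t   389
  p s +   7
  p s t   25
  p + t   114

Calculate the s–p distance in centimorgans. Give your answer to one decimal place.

The two rarest classes, + + t and p s +, are the double crossovers. Comparing them with the parentals, only the s allele has switched, so s is the middle locus and the order is t – s – p.
Crossovers in the s–p interval produce the single-crossover classes p s t and + + + (25 + 24 = 49) plus the double crossovers (15).
RF(s–p) = (49 + 15) / 1030 = 64/1030 = 0.0621 → 6.2 centimorgans.

6.2 centimorgans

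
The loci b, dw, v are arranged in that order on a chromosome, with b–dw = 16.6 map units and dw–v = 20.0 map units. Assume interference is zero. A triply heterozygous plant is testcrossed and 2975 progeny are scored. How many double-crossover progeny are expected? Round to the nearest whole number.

Map distances give recombination frequencies of 0.166 and 0.200 for the two intervals.
With no interference, expected double-crossover frequency = 0.166 × 0.200 = 0.03320.
Expected number = 0.03320 × 2975 = 98.77 ≈ 99.

99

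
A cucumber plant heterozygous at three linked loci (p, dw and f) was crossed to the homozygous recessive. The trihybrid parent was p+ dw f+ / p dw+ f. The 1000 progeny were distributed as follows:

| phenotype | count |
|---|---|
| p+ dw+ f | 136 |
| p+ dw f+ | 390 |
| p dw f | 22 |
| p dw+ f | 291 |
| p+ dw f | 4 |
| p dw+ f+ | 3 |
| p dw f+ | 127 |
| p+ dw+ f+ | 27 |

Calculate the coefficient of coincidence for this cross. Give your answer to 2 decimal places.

0.46

The two rarest classes, p+ dw f and p dw+ f+, are the double crossovers. Comparing them with the parentals, only the f allele has switched, so f is the middle locus and the order is p – f – dw.
p–f: (263 + 7)/1000 = 0.2700; f–dw: (49 + 7)/1000 = 0.0560.
Expected DCO frequency = 0.2700 × 0.0560 ≈ 0.01512; observed = 7/1000 ≈ 0.00700.
Coefficient of coincidence = 0.00700/0.01512 ≈ 0.46.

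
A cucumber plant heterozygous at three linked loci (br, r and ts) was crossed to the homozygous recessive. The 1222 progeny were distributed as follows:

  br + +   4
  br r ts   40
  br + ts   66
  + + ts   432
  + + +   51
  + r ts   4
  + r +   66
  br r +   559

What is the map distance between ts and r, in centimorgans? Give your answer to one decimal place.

8.1 centimorgans

The two most frequent reciprocal classes, br r + and + + ts, are the parental types, so the F1 was br r + / + + ts.
The two rarest classes, br + + and + r ts, are the double crossovers. Comparing them with the parentals, only the r allele has switched, so r is the middle locus and the order is ts – r – br.
Crossovers in the ts–r interval produce the single-crossover classes br r ts and + + + (40 + 51 = 91) plus the double crossovers (8).
RF(ts–r) = (91 + 8) / 1222 = 99/1222 = 0.0810 → 8.1 centimorgans.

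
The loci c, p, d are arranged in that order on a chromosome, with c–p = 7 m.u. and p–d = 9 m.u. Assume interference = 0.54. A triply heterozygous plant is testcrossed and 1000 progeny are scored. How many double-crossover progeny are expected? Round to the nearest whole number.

Map distances give recombination frequencies of 0.070 and 0.090 for the two intervals.
With interference 0.54 (so coincidence = 0.46), expected double-crossover frequency = 0.070 × 0.090 × 0.46 = 0.00290.
Expected number = 0.00290 × 1000 = 2.90 ≈ 3.

3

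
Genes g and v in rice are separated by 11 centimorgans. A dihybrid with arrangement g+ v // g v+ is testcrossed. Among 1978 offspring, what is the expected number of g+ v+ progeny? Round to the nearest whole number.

A map distance of 11 centimorgans corresponds to a recombination frequency of 0.110.
The F1 is g+ v / g v+, so g+ v+ is a recombinant gamete class with expected frequency r/2 = 0.110/2 = 0.0550.
Expected number = 0.0550 × 1978 = 108.79 ≈ 109.

109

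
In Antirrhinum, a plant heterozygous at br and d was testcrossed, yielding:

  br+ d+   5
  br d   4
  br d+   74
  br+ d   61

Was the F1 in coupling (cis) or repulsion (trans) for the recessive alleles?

The two most frequent classes are br+ d (61) and br d+ (74); these are the parental (non-recombinant) types.
So the F1 carried br+ d on one chromosome and br d+ on the other — the recessive alleles are on opposite chromosomes (trans / repulsion).

trans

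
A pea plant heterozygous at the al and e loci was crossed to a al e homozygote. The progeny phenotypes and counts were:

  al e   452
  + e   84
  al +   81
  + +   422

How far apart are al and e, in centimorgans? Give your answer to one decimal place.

The two most frequent classes, + + (422) and al e (452), are the parental types, so the F1 was + + / al e.
The recombinant classes are + e and al +: 84 + 81 = 165.
Recombination frequency = 165/1039 = 0.1588 ≈ 15.9%, i.e. 15.9 centimorgans.

15.9 centimorgans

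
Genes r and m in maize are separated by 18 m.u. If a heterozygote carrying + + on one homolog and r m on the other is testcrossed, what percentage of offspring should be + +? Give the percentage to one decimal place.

41.0%

A map distance of 18 m.u. corresponds to a recombination frequency of 0.180.
The F1 is + + / r m, so + + is a parental gamete class with expected frequency (1 − r)/2 = 0.820/2 = 0.4100.
That is 0.4100 = 41.0% of the progeny.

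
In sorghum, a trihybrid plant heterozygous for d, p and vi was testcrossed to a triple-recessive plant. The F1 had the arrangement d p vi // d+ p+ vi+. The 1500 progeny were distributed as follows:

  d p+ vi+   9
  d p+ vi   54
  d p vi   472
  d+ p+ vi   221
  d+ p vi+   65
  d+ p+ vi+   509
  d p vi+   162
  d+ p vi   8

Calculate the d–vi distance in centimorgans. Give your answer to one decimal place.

The two rarest classes, d+ p vi and d p+ vi+, are the double crossovers. Comparing them with the parentals, only the d allele has switched, so d is the middle locus and the order is vi – d – p.
Crossovers in the vi–d interval produce the single-crossover classes d p vi+ and d+ p+ vi (162 + 221 = 383) plus the double crossovers (17).
RF(vi–d) = (383 + 17) / 1500 = 400/1500 = 0.2667 → 26.7 centimorgans.

26.7 centimorgans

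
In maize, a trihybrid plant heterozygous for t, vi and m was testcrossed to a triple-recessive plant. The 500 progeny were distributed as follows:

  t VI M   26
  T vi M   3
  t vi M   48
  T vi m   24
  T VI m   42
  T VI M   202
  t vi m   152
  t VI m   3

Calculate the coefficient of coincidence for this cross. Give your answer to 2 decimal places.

0.56

The two most frequent reciprocal classes, t vi m and T VI M, are the parental types, so the F1 was t vi m / T VI M.
The two rarest classes, t VI m and T vi M, are the double crossovers. Comparing them with the parentals, only the vi allele has switched, so vi is the middle locus and the order is m – vi – t.
m–vi: (90 + 6)/500 = 0.1920; vi–t: (50 + 6)/500 = 0.1120.
Expected DCO frequency = 0.1920 × 0.1120 ≈ 0.02150; observed = 6/500 ≈ 0.01200.
Coefficient of coincidence = 0.01200/0.02150 ≈ 0.56.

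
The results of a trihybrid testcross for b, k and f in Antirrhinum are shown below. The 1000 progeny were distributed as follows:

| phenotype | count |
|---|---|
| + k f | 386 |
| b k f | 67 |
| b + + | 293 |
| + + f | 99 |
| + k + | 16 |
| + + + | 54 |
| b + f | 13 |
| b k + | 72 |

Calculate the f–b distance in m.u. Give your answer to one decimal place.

15.0 m.u.

The two most frequent reciprocal classes, b + + and + k f, are the parental types, so the F1 was b + + / + k f.
The two rarest classes, b + f and + k +, are the double crossovers. Comparing them with the parentals, only the f allele has switched, so f is the middle locus and the order is k – f – b.
Crossovers in the f–b interval produce the single-crossover classes + + + and b k f (54 + 67 = 121) plus the double crossovers (29).
RF(f–b) = (121 + 29) / 1000 = 150/1000 = 0.1500 → 15.0 m.u.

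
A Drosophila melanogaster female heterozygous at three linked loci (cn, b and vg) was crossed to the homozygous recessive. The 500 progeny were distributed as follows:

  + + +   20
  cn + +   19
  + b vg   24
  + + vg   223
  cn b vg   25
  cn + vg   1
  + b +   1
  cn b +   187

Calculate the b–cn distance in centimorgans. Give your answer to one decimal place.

The two most frequent reciprocal classes, + + vg and cn b +, are the parental types, so the F1 was + + vg / cn b +.
The two rarest classes, cn + vg and + b +, are the double crossovers. Comparing them with the parentals, only the cn allele has switched, so cn is the middle locus and the order is vg – cn – b.
Crossovers in the cn–b interval produce the single-crossover classes + b vg and cn + + (24 + 19 = 43) plus the double crossovers (2).
RF(cn–b) = (43 + 2) / 500 = 45/500 = 0.0900 → 9.0 centimorgans.

9.0 centimorgans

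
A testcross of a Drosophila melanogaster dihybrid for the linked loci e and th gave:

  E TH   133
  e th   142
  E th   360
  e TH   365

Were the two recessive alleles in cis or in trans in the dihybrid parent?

trans

The two most frequent classes are E th (360) and e TH (365); these are the parental (non-recombinant) types.
So the F1 carried E th on one chromosome and e TH on the other — the recessive alleles are on opposite chromosomes (trans / repulsion).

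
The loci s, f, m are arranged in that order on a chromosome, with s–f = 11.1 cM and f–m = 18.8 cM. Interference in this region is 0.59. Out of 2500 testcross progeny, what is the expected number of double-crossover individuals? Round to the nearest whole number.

Map distances give recombination frequencies of 0.111 and 0.188 for the two intervals.
With interference 0.59 (so coincidence = 0.41), expected double-crossover frequency = 0.111 × 0.188 × 0.41 = 0.00856.
Expected number = 0.00856 × 2500 = 21.39 ≈ 21.

21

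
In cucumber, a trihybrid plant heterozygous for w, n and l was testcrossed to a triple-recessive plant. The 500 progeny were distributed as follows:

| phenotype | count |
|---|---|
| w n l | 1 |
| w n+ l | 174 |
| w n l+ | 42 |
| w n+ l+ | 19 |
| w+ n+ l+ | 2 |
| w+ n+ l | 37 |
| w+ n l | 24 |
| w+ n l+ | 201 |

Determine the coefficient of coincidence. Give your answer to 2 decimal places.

0.40

The two most frequent reciprocal classes, w n+ l and w+ n l+, are the parental types, so the F1 was w n+ l / w+ n l+.
The two rarest classes, w n l and w+ n+ l+, are the double crossovers. Comparing them with the parentals, only the n allele has switched, so n is the middle locus and the order is l – n – w.
l–n: (43 + 3)/500 = 0.0920; n–w: (79 + 3)/500 = 0.1640.
Expected DCO frequency = 0.0920 × 0.1640 ≈ 0.01509; observed = 3/500 ≈ 0.00600.
Coefficient of coincidence = 0.00600/0.01509 ≈ 0.40.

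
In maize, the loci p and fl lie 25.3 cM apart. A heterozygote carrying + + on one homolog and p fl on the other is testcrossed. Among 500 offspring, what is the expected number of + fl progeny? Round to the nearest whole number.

63

A map distance of 25.3 cM corresponds to a recombination frequency of 0.253.
The F1 is + + / p fl, so + fl is a recombinant gamete class with expected frequency r/2 = 0.253/2 = 0.1265.
Expected number = 0.1265 × 500 = 63.25 ≈ 63.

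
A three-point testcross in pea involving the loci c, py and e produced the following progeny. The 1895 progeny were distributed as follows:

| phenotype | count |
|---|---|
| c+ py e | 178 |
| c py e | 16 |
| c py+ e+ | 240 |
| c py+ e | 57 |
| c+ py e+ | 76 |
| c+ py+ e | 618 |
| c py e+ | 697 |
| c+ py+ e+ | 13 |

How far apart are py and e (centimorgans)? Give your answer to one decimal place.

The two most frequent reciprocal classes, c py e+ and c+ py+ e, are the parental types, so the F1 was c py e+ / c+ py+ e.
The two rarest classes, c py e and c+ py+ e+, are the double crossovers. Comparing them with the parentals, only the e allele has switched, so e is the middle locus and the order is py – e – c.
Crossovers in the py–e interval produce the single-crossover classes c py+ e+ and c+ py e (240 + 178 = 418) plus the double crossovers (29).
RF(py–e) = (418 + 29) / 1895 = 447/1895 = 0.2359 → 23.6 centimorgans.

23.6 centimorgans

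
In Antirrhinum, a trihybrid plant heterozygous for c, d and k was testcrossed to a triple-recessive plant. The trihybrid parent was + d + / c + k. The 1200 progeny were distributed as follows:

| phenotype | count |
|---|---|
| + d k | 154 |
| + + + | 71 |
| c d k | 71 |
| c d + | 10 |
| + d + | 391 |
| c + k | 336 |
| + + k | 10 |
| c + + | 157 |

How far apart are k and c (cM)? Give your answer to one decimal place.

27.6 cM

The two rarest classes, c d + and + + k, are the double crossovers. Comparing them with the parentals, only the c allele has switched, so c is the middle locus and the order is d – c – k.
Crossovers in the c–k interval produce the single-crossover classes + d k and c + + (154 + 157 = 311) plus the double crossovers (20).
RF(c–k) = (311 + 20) / 1200 = 331/1200 = 0.2758 → 27.6 cM.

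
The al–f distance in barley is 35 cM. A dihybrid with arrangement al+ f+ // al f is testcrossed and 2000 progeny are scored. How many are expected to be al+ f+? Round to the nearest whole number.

A map distance of 35 cM corresponds to a recombination frequency of 0.350.
The F1 is al+ f+ / al f, so al+ f+ is a parental gamete class with expected frequency (1 − r)/2 = 0.650/2 = 0.3250.
Expected number = 0.3250 × 2000 = 650.00 ≈ 650.

650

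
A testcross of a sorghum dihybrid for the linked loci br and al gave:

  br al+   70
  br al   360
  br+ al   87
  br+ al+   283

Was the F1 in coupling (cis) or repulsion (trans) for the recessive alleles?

cis

The two most frequent classes are br+ al+ (283) and br al (360); these are the parental (non-recombinant) types.
So the F1 carried br+ al+ on one chromosome and br al on the other — the recessive alleles are on the same chromosome (cis / coupling).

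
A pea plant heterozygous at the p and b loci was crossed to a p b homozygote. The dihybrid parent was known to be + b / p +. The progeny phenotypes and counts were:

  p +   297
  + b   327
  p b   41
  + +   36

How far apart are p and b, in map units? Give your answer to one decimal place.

11.0 map units

The recombinant classes are + + and p b: 36 + 41 = 77.
Recombination frequency = 77/701 = 0.1098 ≈ 11.0%, i.e. 11.0 map units.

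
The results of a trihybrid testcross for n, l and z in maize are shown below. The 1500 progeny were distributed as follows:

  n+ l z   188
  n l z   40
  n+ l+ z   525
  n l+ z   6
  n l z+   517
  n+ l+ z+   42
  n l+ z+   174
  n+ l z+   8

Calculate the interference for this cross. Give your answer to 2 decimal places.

0.42

The two most frequent reciprocal classes, n+ l+ z and n l z+, are the parental types, so the F1 was n+ l+ z / n l z+.
The two rarest classes, n l+ z and n+ l z+, are the double crossovers. Comparing them with the parentals, only the n allele has switched, so n is the middle locus and the order is l – n – z.
l–n: (362 + 14)/1500 = 0.2507; n–z: (82 + 14)/1500 = 0.0640.
Expected DCO frequency = 0.2507 × 0.0640 ≈ 0.01604; observed = 14/1500 ≈ 0.00933.
Coefficient of coincidence = 0.00933/0.01604 ≈ 0.58; interference = 1 − 0.58 = 0.42.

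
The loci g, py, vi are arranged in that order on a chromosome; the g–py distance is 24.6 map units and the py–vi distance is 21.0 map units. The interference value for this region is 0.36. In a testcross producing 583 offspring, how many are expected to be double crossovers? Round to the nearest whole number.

19

Map distances give recombination frequencies of 0.246 and 0.210 for the two intervals.
With interference 0.36 (so coincidence = 0.64), expected double-crossover frequency = 0.246 × 0.210 × 0.64 = 0.03306.
Expected number = 0.03306 × 583 = 19.28 ≈ 19.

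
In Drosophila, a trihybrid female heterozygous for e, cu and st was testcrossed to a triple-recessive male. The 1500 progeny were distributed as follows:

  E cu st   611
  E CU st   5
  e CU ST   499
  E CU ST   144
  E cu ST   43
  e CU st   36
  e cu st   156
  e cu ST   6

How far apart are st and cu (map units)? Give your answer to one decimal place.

6.0 map units

The two most frequent reciprocal classes, e CU ST and E cu st, are the parental types, so the F1 was e CU ST / E cu st.
The two rarest classes, e cu ST and E CU st, are the double crossovers. Comparing them with the parentals, only the cu allele has switched, so cu is the middle locus and the order is st – cu – e.
Crossovers in the st–cu interval produce the single-crossover classes e CU st and E cu ST (36 + 43 = 79) plus the double crossovers (11).
RF(st–cu) = (79 + 11) / 1500 = 90/1500 = 0.0600 → 6.0 map units.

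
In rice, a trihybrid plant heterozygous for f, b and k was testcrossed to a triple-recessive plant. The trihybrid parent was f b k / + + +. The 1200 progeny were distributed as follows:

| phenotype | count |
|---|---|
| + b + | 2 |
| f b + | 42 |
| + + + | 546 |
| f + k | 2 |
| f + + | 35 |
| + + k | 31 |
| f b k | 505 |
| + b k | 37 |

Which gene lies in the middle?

b

The two rarest classes, f + k and + b +, are the double crossovers. Comparing them with the parentals, only the b allele has switched, so b is the middle locus and the order is k – b – f.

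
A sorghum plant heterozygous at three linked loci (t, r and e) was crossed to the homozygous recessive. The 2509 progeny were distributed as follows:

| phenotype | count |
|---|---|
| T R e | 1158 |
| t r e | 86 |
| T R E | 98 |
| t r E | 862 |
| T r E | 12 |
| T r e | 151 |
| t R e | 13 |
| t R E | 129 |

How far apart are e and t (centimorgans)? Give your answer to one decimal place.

8.3 centimorgans

The two most frequent reciprocal classes, t r E and T R e, are the parental types, so the F1 was t r E / T R e.
The two rarest classes, T r E and t R e, are the double crossovers. Comparing them with the parentals, only the t allele has switched, so t is the middle locus and the order is r – t – e.
Crossovers in the t–e interval produce the single-crossover classes t r e and T R E (86 + 98 = 184) plus the double crossovers (25).
RF(t–e) = (184 + 25) / 2509 = 209/2509 = 0.0833 → 8.3 centimorgans.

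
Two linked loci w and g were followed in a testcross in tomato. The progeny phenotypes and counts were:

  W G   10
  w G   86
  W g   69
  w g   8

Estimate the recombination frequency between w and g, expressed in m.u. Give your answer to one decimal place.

10.4 m.u.

The two most frequent classes, W g (69) and w G (86), are the parental types, so the F1 was W g / w G.
The recombinant classes are W G and w g: 10 + 8 = 18.
Recombination frequency = 18/173 = 0.1040 ≈ 10.4%, i.e. 10.4 m.u.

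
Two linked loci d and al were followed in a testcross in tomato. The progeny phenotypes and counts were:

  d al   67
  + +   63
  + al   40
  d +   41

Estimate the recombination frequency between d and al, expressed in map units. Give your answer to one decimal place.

38.4 map units

The two most frequent classes, + + (63) and d al (67), are the parental types, so the F1 was + + / d al.
The recombinant classes are + al and d +: 40 + 41 = 81.
Recombination frequency = 81/211 = 0.3839 ≈ 38.4%, i.e. 38.4 map units.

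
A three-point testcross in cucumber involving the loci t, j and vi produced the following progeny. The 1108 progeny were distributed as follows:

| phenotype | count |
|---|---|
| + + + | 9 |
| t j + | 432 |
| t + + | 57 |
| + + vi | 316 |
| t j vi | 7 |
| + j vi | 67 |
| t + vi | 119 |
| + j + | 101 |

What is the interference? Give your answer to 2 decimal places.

0.46

The two most frequent reciprocal classes, + + vi and t j +, are the parental types, so the F1 was + + vi / t j +.
The two rarest classes, + + + and t j vi, are the double crossovers. Comparing them with the parentals, only the vi allele has switched, so vi is the middle locus and the order is j – vi – t.
j–vi: (124 + 16)/1108 = 0.1264; vi–t: (220 + 16)/1108 = 0.2130.
Expected DCO frequency = 0.1264 × 0.2130 ≈ 0.02692; observed = 16/1108 ≈ 0.01444.
Coefficient of coincidence = 0.01444/0.02692 ≈ 0.54; interference = 1 − 0.54 = 0.46.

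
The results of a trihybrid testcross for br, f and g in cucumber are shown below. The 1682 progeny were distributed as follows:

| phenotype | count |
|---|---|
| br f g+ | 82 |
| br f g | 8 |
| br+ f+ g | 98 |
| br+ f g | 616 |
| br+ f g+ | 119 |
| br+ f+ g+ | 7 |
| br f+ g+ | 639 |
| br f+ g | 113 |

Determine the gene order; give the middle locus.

The two most frequent reciprocal classes, br+ f g and br f+ g+, are the parental types, so the F1 was br+ f g / br f+ g+.
The two rarest classes, br f g and br+ f+ g+, are the double crossovers. Comparing them with the parentals, only the br allele has switched, so br is the middle locus and the order is f – br – g.

br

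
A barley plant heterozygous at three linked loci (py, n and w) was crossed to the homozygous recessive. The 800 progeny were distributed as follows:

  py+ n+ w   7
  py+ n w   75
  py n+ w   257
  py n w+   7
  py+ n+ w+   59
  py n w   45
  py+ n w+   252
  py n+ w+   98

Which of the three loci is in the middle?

py

The two most frequent reciprocal classes, py n+ w and py+ n w+, are the parental types, so the F1 was py n+ w / py+ n w+.
The two rarest classes, py+ n+ w and py n w+, are the double crossovers. Comparing them with the parentals, only the py allele has switched, so py is the middle locus and the order is n – py – w.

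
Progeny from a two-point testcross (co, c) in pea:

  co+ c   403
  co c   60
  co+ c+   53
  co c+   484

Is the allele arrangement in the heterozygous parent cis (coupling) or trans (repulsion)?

The two most frequent classes are co+ c (403) and co c+ (484); these are the parental (non-recombinant) types.
So the F1 carried co+ c on one chromosome and co c+ on the other — the recessive alleles are on opposite chromosomes (trans / repulsion).

trans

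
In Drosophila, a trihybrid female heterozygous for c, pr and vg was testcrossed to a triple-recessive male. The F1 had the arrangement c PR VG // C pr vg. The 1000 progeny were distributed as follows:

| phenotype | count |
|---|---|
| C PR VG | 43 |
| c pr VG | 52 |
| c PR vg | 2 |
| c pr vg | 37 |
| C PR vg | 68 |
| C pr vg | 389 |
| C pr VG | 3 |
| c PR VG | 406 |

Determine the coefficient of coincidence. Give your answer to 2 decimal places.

The two rarest classes, c PR vg and C pr VG, are the double crossovers. Comparing them with the parentals, only the vg allele has switched, so vg is the middle locus and the order is pr – vg – c.
pr–vg: (120 + 5)/1000 = 0.1250; vg–c: (80 + 5)/1000 = 0.0850.
Expected DCO frequency = 0.1250 × 0.0850 ≈ 0.01063; observed = 5/1000 ≈ 0.00500.
Coefficient of coincidence = 0.00500/0.01063 ≈ 0.47.

0.47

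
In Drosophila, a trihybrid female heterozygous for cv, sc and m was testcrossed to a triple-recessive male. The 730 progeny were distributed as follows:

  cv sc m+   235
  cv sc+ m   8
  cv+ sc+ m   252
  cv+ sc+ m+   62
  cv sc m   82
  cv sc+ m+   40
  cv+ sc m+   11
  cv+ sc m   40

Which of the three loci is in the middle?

The two most frequent reciprocal classes, cv sc m+ and cv+ sc+ m, are the parental types, so the F1 was cv sc m+ / cv+ sc+ m.
The two rarest classes, cv+ sc m+ and cv sc+ m, are the double crossovers. Comparing them with the parentals, only the cv allele has switched, so cv is the middle locus and the order is m – cv – sc.

cv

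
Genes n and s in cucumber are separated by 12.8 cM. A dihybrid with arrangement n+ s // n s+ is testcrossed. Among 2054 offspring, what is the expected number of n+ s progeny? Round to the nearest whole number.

896

A map distance of 12.8 cM corresponds to a recombination frequency of 0.128.
The F1 is n+ s / n s+, so n+ s is a parental gamete class with expected frequency (1 − r)/2 = 0.872/2 = 0.4360.
Expected number = 0.4360 × 2054 = 895.54 ≈ 896.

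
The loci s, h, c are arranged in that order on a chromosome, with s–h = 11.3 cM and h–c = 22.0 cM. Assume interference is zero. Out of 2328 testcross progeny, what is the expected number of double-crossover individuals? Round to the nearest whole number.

Map distances give recombination frequencies of 0.113 and 0.220 for the two intervals.
With no interference, expected double-crossover frequency = 0.113 × 0.220 = 0.02486.
Expected number = 0.02486 × 2328 = 57.87 ≈ 58.

58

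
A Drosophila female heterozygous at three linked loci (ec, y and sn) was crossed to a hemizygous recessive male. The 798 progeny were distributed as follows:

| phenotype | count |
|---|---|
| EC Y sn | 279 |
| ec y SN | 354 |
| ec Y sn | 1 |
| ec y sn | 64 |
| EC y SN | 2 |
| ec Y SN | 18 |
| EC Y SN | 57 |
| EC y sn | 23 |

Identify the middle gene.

ec

The two most frequent reciprocal classes, EC Y sn and ec y SN, are the parental types, so the F1 was EC Y sn / ec y SN.
The two rarest classes, ec Y sn and EC y SN, are the double crossovers. Comparing them with the parentals, only the ec allele has switched, so ec is the middle locus and the order is sn – ec – y.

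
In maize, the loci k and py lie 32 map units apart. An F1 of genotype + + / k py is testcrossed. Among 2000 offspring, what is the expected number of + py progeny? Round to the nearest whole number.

A map distance of 32 map units corresponds to a recombination frequency of 0.320.
The F1 is + + / k py, so + py is a recombinant gamete class with expected frequency r/2 = 0.320/2 = 0.1600.
Expected number = 0.1600 × 2000 = 320.00 ≈ 320.

320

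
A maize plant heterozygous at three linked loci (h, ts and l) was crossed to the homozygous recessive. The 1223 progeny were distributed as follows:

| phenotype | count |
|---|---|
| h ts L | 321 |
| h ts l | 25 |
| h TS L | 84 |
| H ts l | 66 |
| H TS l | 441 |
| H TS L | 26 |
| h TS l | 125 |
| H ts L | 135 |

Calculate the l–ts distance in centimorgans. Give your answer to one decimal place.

The two most frequent reciprocal classes, h ts L and H TS l, are the parental types, so the F1 was h ts L / H TS l.
The two rarest classes, h ts l and H TS L, are the double crossovers. Comparing them with the parentals, only the l allele has switched, so l is the middle locus and the order is h – l – ts.
Crossovers in the l–ts interval produce the single-crossover classes h TS L and H ts l (84 + 66 = 150) plus the double crossovers (51).
RF(l–ts) = (150 + 51) / 1223 = 201/1223 = 0.1643 → 16.4 centimorgans.

16.4 centimorgans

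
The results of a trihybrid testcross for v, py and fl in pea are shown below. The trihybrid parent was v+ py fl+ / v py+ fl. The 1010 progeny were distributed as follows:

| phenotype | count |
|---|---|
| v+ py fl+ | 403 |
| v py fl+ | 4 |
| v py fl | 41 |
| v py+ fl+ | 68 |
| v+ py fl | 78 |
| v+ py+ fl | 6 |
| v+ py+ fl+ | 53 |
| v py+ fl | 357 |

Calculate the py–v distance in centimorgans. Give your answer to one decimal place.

10.3 centimorgans

The two rarest classes, v py fl+ and v+ py+ fl, are the double crossovers. Comparing them with the parentals, only the v allele has switched, so v is the middle locus and the order is fl – v – py.
Crossovers in the v–py interval produce the single-crossover classes v+ py+ fl+ and v py fl (53 + 41 = 94) plus the double crossovers (10).
RF(v–py) = (94 + 10) / 1010 = 104/1010 = 0.1030 → 10.3 centimorgans.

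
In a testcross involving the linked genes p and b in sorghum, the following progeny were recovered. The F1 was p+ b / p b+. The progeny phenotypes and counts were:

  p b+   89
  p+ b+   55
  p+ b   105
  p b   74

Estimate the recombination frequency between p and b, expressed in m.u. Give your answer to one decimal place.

39.9 m.u.

The recombinant classes are p+ b+ and p b: 55 + 74 = 129.
Recombination frequency = 129/323 = 0.3994 ≈ 39.9%, i.e. 39.9 m.u.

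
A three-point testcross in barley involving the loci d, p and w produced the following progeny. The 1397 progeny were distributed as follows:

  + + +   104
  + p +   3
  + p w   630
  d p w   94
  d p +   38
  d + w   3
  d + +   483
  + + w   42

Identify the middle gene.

The two most frequent reciprocal classes, + p w and d + +, are the parental types, so the F1 was + p w / d + +.
The two rarest classes, + p + and d + w, are the double crossovers. Comparing them with the parentals, only the w allele has switched, so w is the middle locus and the order is p – w – d.

w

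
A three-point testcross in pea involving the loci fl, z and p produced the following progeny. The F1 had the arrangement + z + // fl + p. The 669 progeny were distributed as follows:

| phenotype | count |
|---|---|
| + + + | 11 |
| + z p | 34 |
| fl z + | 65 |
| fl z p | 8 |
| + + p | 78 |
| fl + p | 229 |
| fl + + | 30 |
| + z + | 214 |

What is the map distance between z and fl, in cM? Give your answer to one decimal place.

The two rarest classes, + + + and fl z p, are the double crossovers. Comparing them with the parentals, only the z allele has switched, so z is the middle locus and the order is p – z – fl.
Crossovers in the z–fl interval produce the single-crossover classes fl z + and + + p (65 + 78 = 143) plus the double crossovers (19).
RF(z–fl) = (143 + 19) / 669 = 162/669 = 0.2422 → 24.2 cM.

24.2 cM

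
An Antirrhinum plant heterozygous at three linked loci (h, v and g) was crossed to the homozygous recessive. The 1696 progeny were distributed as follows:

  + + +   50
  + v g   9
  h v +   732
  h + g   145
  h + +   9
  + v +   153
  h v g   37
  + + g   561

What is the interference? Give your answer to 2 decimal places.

The two most frequent reciprocal classes, + + g and h v +, are the parental types, so the F1 was + + g / h v +.
The two rarest classes, + v g and h + +, are the double crossovers. Comparing them with the parentals, only the v allele has switched, so v is the middle locus and the order is g – v – h.
g–v: (87 + 18)/1696 = 0.0619; v–h: (298 + 18)/1696 = 0.1863.
Expected DCO frequency = 0.0619 × 0.1863 ≈ 0.01153; observed = 18/1696 ≈ 0.01061.
Coefficient of coincidence = 0.01061/0.01153 ≈ 0.92; interference = 1 − 0.92 = 0.08.

0.08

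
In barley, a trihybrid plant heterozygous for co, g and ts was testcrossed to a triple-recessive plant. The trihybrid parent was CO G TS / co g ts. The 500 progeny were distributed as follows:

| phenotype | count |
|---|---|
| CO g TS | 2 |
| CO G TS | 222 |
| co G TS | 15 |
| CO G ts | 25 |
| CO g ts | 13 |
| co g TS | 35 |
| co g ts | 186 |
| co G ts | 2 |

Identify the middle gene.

The two rarest classes, CO g TS and co G ts, are the double crossovers. Comparing them with the parentals, only the g allele has switched, so g is the middle locus and the order is co – g – ts.

g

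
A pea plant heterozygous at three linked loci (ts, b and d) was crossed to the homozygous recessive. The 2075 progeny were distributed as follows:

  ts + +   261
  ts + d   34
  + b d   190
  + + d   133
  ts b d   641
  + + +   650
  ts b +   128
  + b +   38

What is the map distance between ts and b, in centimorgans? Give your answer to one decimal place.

25.2 centimorgans

The two most frequent reciprocal classes, ts b d and + + +, are the parental types, so the F1 was ts b d / + + +.
The two rarest classes, ts + d and + b +, are the double crossovers. Comparing them with the parentals, only the b allele has switched, so b is the middle locus and the order is ts – b – d.
Crossovers in the ts–b interval produce the single-crossover classes + b d and ts + + (190 + 261 = 451) plus the double crossovers (72).
RF(ts–b) = (451 + 72) / 2075 = 523/2075 = 0.2520 → 25.2 centimorgans.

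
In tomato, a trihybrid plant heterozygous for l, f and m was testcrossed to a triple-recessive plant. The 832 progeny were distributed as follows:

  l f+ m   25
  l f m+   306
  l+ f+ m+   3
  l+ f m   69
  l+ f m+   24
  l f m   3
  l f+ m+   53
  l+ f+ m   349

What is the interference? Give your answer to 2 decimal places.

0.29

The two most frequent reciprocal classes, l f m+ and l+ f+ m, are the parental types, so the F1 was l f m+ / l+ f+ m.
The two rarest classes, l f m and l+ f+ m+, are the double crossovers. Comparing them with the parentals, only the m allele has switched, so m is the middle locus and the order is l – m – f.
l–m: (49 + 6)/832 = 0.0661; m–f: (122 + 6)/832 = 0.1538.
Expected DCO frequency = 0.0661 × 0.1538 ≈ 0.01017; observed = 6/832 ≈ 0.00721.
Coefficient of coincidence = 0.00721/0.01017 ≈ 0.71; interference = 1 − 0.71 = 0.29.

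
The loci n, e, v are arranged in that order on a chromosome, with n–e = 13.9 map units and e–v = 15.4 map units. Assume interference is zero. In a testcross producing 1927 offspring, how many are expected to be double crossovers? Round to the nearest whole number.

41

Map distances give recombination frequencies of 0.139 and 0.154 for the two intervals.
With no interference, expected double-crossover frequency = 0.139 × 0.154 = 0.02141.
Expected number = 0.02141 × 1927 = 41.25 ≈ 41.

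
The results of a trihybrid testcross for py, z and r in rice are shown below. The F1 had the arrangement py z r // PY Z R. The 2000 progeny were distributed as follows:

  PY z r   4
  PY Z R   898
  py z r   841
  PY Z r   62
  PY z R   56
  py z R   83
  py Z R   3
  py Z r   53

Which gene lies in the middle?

The two rarest classes, PY z r and py Z R, are the double crossovers. Comparing them with the parentals, only the py allele has switched, so py is the middle locus and the order is z – py – r.

py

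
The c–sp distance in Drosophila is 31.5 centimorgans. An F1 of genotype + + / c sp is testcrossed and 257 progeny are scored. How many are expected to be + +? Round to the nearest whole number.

88

A map distance of 31.5 centimorgans corresponds to a recombination frequency of 0.315.
The F1 is + + / c sp, so + + is a parental gamete class with expected frequency (1 − r)/2 = 0.685/2 = 0.3425.
Expected number = 0.3425 × 257 = 88.02 ≈ 88.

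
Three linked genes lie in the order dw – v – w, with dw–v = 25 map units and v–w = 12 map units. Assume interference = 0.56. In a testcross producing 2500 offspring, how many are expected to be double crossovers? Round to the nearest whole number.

Map distances give recombination frequencies of 0.250 and 0.120 for the two intervals.
With interference 0.56 (so coincidence = 0.44), expected double-crossover frequency = 0.250 × 0.120 × 0.44 = 0.01320.
Expected number = 0.01320 × 2500 = 33.00 ≈ 33.

33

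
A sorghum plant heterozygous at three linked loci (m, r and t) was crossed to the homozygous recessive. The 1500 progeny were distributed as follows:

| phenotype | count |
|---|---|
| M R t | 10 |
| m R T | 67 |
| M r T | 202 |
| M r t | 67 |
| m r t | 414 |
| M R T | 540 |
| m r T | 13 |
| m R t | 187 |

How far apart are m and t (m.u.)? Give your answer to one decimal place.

The two most frequent reciprocal classes, M R T and m r t, are the parental types, so the F1 was M R T / m r t.
The two rarest classes, M R t and m r T, are the double crossovers. Comparing them with the parentals, only the t allele has switched, so t is the middle locus and the order is r – t – m.
Crossovers in the t–m interval produce the single-crossover classes m R T and M r t (67 + 67 = 134) plus the double crossovers (23).
RF(t–m) = (134 + 23) / 1500 = 157/1500 = 0.1047 → 10.5 m.u.

10.5 m.u.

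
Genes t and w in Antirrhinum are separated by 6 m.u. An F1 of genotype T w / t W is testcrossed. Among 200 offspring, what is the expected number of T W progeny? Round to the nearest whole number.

6

A map distance of 6 m.u. corresponds to a recombination frequency of 0.060.
The F1 is T w / t W, so T W is a recombinant gamete class with expected frequency r/2 = 0.060/2 = 0.0300.
Expected number = 0.0300 × 200 = 6.00 ≈ 6.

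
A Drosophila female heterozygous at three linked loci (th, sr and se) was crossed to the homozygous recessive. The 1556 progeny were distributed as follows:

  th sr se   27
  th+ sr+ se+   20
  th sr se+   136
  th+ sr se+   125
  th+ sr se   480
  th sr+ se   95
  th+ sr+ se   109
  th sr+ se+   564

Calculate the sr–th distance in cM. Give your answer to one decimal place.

18.8 cM

The two most frequent reciprocal classes, th sr+ se+ and th+ sr se, are the parental types, so the F1 was th sr+ se+ / th+ sr se.
The two rarest classes, th+ sr+ se+ and th sr se, are the double crossovers. Comparing them with the parentals, only the th allele has switched, so th is the middle locus and the order is sr – th – se.
Crossovers in the sr–th interval produce the single-crossover classes th sr se+ and th+ sr+ se (136 + 109 = 245) plus the double crossovers (47).
RF(sr–th) = (245 + 47) / 1556 = 292/1556 = 0.1877 → 18.8 cM.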